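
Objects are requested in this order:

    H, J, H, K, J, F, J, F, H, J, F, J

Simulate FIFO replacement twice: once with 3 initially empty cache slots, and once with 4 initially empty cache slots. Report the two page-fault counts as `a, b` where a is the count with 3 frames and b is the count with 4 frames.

6, 4

3 frames: F F . F . F . . F F . . → 6 faults.
4 frames: F F . F . F . . . . . . → 4 faults.
4 < 6: adding a frame reduced faults, as is typical.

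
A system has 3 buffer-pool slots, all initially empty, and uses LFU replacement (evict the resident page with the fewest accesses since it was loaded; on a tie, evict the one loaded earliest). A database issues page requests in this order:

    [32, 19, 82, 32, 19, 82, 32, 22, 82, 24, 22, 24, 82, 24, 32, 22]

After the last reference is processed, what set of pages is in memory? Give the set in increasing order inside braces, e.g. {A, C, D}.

32 -> fault, frames (32)
19 -> fault, frames (32 19)
82 -> fault, frames (32 19 82)
32 -> hit
19 -> hit
82 -> hit
32 -> hit
22 -> fault, evict 19, frames (32 82 22)
82 -> hit
24 -> fault, evict 22, frames (32 82 24)
22 -> fault, evict 24, frames (32 82 22)
24 -> fault, evict 22, frames (32 82 24)
82 -> hit
24 -> hit
32 -> hit
22 -> fault, evict 24, frames (32 82 22)

{22, 32, 82}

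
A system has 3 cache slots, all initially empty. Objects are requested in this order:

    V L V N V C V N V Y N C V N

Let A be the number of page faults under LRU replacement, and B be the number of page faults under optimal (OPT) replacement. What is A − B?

Under LRU: F F . F . F . . . F . F F . → 7 faults.
Under OPT: F F . F . F . . . F . . F . → 6 faults.
A − B = 7 − 6 = 1.

1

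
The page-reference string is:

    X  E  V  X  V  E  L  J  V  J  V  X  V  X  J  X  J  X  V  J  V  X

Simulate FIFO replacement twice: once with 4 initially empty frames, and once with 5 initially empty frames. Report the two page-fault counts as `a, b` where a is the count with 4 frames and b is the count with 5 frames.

4 frames: F F F . . . F F . . . F . . . . . . . . . . → 6 faults.
5 frames: F F F . . . F F . . . . . . . . . . . . . . → 5 faults.
5 < 6: adding a frame reduced faults, as is typical.

6, 5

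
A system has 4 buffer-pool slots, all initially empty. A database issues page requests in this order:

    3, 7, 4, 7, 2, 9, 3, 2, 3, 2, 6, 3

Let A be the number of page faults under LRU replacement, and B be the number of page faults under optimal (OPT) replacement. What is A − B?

Under LRU: F F F . F F F . . . F . → 7 faults.
Under OPT: F F F . F F . . . . F . → 6 faults.
A − B = 7 − 6 = 1.

1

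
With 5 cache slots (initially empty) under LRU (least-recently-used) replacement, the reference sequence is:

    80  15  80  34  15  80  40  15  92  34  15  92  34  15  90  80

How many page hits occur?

80 → fault, frames {80}
15 → fault, frames {80,15}
80 → hit
34 → fault, frames {15,80,34}
15 → hit
80 → hit
40 → fault, frames {34,15,80,40}
15 → hit
92 → fault, frames {34,80,40,15,92}
34 → hit
15 → hit
92 → hit
34 → hit
15 → hit
90 → fault, evict 80, frames {40,92,34,15,90}
80 → fault, evict 40, frames {92,34,15,90,80}
Hits: 9.

9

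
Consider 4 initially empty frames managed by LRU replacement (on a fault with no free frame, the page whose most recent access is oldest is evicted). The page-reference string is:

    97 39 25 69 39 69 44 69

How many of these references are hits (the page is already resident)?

3

97: miss, frames [97]
39: miss, frames [97, 39]
25: miss, frames [97, 39, 25]
69: miss, frames [97, 39, 25, 69]
39: hit
69: hit
44: miss, evict 97, frames [25, 39, 69, 44]
69: hit
Hits: 3.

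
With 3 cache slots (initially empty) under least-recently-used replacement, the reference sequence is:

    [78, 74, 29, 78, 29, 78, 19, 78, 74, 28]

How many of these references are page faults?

78 → miss, frames [78]
74 → miss, frames [78, 74]
29 → miss, frames [78, 74, 29]
78 → hit
29 → hit
78 → hit
19 → miss, evict 74, frames [29, 78, 19]
78 → hit
74 → miss, evict 29, frames [19, 78, 74]
28 → miss, evict 19, frames [78, 74, 28]
Page faults: 6.

6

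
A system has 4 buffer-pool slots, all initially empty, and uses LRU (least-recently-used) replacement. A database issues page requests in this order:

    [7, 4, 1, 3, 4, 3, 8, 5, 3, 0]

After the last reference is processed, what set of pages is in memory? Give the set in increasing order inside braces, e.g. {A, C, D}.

7 → miss, frames {7}
4 → miss, frames {7,4}
1 → miss, frames {7,4,1}
3 → miss, frames {7,4,1,3}
4 → hit
3 → hit
8 → miss, evict 7, frames {1,4,3,8}
5 → miss, evict 1, frames {4,3,8,5}
3 → hit
0 → miss, evict 4, frames {8,5,3,0}

{0, 3, 5, 8}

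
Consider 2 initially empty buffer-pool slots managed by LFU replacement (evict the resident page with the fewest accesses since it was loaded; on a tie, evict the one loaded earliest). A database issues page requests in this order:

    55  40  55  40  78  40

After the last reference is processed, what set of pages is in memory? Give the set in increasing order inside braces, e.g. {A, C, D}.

55 -> miss, frames (55)
40 -> miss, frames (55 40)
55 -> hit
40 -> hit
78 -> miss, evict 55, frames (40 78)
40 -> hit

{40, 78}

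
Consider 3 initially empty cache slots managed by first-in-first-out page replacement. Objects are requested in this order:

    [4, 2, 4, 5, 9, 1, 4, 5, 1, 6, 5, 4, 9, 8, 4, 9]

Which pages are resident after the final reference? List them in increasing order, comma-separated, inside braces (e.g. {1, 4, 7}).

4: fault, frames {4}
2: fault, frames {4,2}
4: hit
5: fault, frames {4,2,5}
9: fault, evict 4, frames {2,5,9}
1: fault, evict 2, frames {5,9,1}
4: fault, evict 5, frames {9,1,4}
5: fault, evict 9, frames {1,4,5}
1: hit
6: fault, evict 1, frames {4,5,6}
5: hit
4: hit
9: fault, evict 4, frames {5,6,9}
8: fault, evict 5, frames {6,9,8}
4: fault, evict 6, frames {9,8,4}
9: hit

{4, 8, 9}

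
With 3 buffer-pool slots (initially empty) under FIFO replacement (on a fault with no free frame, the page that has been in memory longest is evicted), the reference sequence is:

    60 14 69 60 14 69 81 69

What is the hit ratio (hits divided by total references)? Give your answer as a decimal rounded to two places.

60 -> miss, frames [60]
14 -> miss, frames [60, 14]
69 -> miss, frames [60, 14, 69]
60 -> hit
14 -> hit
69 -> hit
81 -> miss, evict 60, frames [14, 69, 81]
69 -> hit
Hits: 4 of 8 references → 4/8 = 0.5000.

0.50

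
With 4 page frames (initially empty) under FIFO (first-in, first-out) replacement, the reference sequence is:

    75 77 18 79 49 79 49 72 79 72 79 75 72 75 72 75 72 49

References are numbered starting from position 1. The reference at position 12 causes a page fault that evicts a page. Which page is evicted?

18

pos 1: 75: miss, frames [75]
pos 2: 77: miss, frames [75, 77]
pos 3: 18: miss, frames [75, 77, 18]
pos 4: 79: miss, frames [75, 77, 18, 79]
pos 5: 49: miss, evict 75, frames [77, 18, 79, 49]
pos 6: 79: hit
pos 7: 49: hit
pos 8: 72: miss, evict 77, frames [18, 79, 49, 72]
pos 9: 79: hit
pos 10: 72: hit
pos 11: 79: hit
pos 12: 75: miss, evict 18, frames [79, 49, 72, 75]
At position 12, page 18 is evicted.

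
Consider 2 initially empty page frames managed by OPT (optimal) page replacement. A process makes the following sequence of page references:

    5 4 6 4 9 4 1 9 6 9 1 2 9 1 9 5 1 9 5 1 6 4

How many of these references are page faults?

14

5 -> miss, frames [5]
4 -> miss, frames [5, 4]
6 -> miss, evict 5, frames [4, 6]
4 -> hit
9 -> miss, evict 6, frames [4, 9]
4 -> hit
1 -> miss, evict 4, frames [9, 1]
9 -> hit
6 -> miss, evict 1, frames [9, 6]
9 -> hit
1 -> miss, evict 6, frames [9, 1]
2 -> miss, evict 1, frames [9, 2]
9 -> hit
1 -> miss, evict 2, frames [9, 1]
9 -> hit
5 -> miss, evict 9, frames [1, 5]
1 -> hit
9 -> miss, evict 1, frames [5, 9]
5 -> hit
1 -> miss, evict 9, frames [5, 1]
6 -> miss, evict 1, frames [5, 6]
4 -> miss, evict 6, frames [5, 4]
Page faults: 14.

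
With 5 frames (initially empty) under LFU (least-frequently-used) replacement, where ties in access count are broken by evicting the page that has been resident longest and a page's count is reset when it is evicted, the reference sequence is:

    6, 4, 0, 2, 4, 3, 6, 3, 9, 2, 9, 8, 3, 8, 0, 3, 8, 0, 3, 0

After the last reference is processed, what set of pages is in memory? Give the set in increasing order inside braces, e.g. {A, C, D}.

{0, 2, 3, 8, 9}

6 -> fault, frames (6)
4 -> fault, frames (6 4)
0 -> fault, frames (6 4 0)
2 -> fault, frames (6 4 0 2)
4 -> hit
3 -> fault, frames (6 4 0 2 3)
6 -> hit
3 -> hit
9 -> fault, evict 0, frames (6 4 2 3 9)
2 -> hit
9 -> hit
8 -> fault, evict 6, frames (4 2 3 9 8)
3 -> hit
8 -> hit
0 -> fault, evict 4, frames (2 3 9 8 0)
3 -> hit
8 -> hit
0 -> hit
3 -> hit
0 -> hit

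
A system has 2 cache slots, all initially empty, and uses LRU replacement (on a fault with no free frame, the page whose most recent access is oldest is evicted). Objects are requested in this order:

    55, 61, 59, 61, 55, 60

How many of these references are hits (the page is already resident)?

55 → fault, frames {55}
61 → fault, frames {55,61}
59 → fault, evict 55, frames {61,59}
61 → hit
55 → fault, evict 59, frames {61,55}
60 → fault, evict 61, frames {55,60}
Hits: 1.

1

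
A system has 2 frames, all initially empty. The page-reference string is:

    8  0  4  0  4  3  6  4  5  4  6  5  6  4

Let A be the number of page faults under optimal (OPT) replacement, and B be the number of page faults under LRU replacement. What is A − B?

Under OPT: F F F . . F F . F . F . . F → 8 faults.
Under LRU: F F F . . F F F F . F F . F → 10 faults.
A − B = 8 − 10 = -2.

-2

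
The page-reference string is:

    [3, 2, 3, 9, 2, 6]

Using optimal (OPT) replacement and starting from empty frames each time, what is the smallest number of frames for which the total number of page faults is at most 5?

f=1: 6 faults
f=2: 4 faults
f=3: 4 faults
f=4: 4 faults
Smallest f with faults ≤ 5 is 2.

2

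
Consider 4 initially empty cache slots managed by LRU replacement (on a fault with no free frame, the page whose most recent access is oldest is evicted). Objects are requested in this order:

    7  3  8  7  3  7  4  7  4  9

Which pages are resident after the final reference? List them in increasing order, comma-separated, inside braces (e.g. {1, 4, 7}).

7: fault, frames [7]
3: fault, frames [7, 3]
8: fault, frames [7, 3, 8]
7: hit
3: hit
7: hit
4: fault, frames [8, 3, 7, 4]
7: hit
4: hit
9: fault, evict 8, frames [3, 7, 4, 9]

{3, 4, 7, 9}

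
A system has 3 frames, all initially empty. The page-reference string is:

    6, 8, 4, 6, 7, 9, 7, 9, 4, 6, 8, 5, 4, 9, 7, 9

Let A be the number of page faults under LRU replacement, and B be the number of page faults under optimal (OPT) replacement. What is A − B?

Under LRU: F F F . F F . . F F F F F F F . → 12 faults.
Under OPT: F F F . F F . . . F F F . . F . → 9 faults.
A − B = 12 − 9 = 3.

3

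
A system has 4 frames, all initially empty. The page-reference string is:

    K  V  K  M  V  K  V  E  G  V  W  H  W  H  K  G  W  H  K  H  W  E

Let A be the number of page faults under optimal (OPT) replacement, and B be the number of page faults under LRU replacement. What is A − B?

-2

Under OPT: F F . F . . . F F . F F . . . . . . . . . F → 8 faults.
Under LRU: F F . F . . . F F . F F . . F F . . . . . F → 10 faults.
A − B = 8 − 10 = -2.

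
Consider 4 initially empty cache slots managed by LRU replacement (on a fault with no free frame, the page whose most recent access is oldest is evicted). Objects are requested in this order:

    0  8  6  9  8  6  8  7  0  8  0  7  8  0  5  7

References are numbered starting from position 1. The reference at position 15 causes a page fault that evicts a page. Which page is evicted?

pos 1: 0 -> fault, frames [0]
pos 2: 8 -> fault, frames [0, 8]
pos 3: 6 -> fault, frames [0, 8, 6]
pos 4: 9 -> fault, frames [0, 8, 6, 9]
pos 5: 8 -> hit
pos 6: 6 -> hit
pos 7: 8 -> hit
pos 8: 7 -> fault, evict 0, frames [9, 6, 8, 7]
pos 9: 0 -> fault, evict 9, frames [6, 8, 7, 0]
pos 10: 8 -> hit
pos 11: 0 -> hit
pos 12: 7 -> hit
pos 13: 8 -> hit
pos 14: 0 -> hit
pos 15: 5 -> fault, evict 6, frames [7, 8, 0, 5]
At position 15, page 6 is evicted.

6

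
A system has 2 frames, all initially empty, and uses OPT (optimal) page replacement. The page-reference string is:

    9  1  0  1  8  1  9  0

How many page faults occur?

9 -> miss, frames {9}
1 -> miss, frames {9,1}
0 -> miss, evict 9, frames {1,0}
1 -> hit
8 -> miss, evict 0, frames {1,8}
1 -> hit
9 -> miss, evict 8, frames {1,9}
0 -> miss, evict 9, frames {1,0}
Page faults: 6.

6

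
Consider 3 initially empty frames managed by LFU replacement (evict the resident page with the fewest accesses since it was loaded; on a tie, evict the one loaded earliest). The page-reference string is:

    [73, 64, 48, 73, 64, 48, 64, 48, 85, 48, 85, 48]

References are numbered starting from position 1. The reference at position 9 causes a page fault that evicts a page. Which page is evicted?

pos 1: 73 → miss, frames {73}
pos 2: 64 → miss, frames {73,64}
pos 3: 48 → miss, frames {73,64,48}
pos 4: 73 → hit
pos 5: 64 → hit
pos 6: 48 → hit
pos 7: 64 → hit
pos 8: 48 → hit
pos 9: 85 → miss, evict 73, frames {64,48,85}
At position 9, page 73 is evicted.

73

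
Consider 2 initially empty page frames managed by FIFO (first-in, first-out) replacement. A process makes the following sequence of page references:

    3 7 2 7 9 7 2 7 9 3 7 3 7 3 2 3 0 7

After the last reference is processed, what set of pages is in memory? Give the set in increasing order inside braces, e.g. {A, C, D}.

{0, 7}

3 -> fault, frames {3}
7 -> fault, frames {3,7}
2 -> fault, evict 3, frames {7,2}
7 -> hit
9 -> fault, evict 7, frames {2,9}
7 -> fault, evict 2, frames {9,7}
2 -> fault, evict 9, frames {7,2}
7 -> hit
9 -> fault, evict 7, frames {2,9}
3 -> fault, evict 2, frames {9,3}
7 -> fault, evict 9, frames {3,7}
3 -> hit
7 -> hit
3 -> hit
2 -> fault, evict 3, frames {7,2}
3 -> fault, evict 7, frames {2,3}
0 -> fault, evict 2, frames {3,0}
7 -> fault, evict 3, frames {0,7}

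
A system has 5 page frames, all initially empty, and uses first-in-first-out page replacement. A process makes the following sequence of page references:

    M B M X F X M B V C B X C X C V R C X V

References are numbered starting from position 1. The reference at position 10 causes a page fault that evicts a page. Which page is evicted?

pos 1: M: fault, frames [M]
pos 2: B: fault, frames [M, B]
pos 3: M: hit
pos 4: X: fault, frames [M, B, X]
pos 5: F: fault, frames [M, B, X, F]
pos 6: X: hit
pos 7: M: hit
pos 8: B: hit
pos 9: V: fault, frames [M, B, X, F, V]
pos 10: C: fault, evict M, frames [B, X, F, V, C]
At position 10, page M is evicted.

M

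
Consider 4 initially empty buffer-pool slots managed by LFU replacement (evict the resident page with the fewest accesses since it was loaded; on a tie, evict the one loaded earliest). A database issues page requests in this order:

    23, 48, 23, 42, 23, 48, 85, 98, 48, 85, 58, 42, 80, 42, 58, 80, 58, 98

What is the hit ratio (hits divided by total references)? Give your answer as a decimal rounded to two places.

0.28

23: miss, frames {23}
48: miss, frames {23,48}
23: hit
42: miss, frames {23,48,42}
23: hit
48: hit
85: miss, frames {23,48,42,85}
98: miss, evict 42, frames {23,48,85,98}
48: hit
85: hit
58: miss, evict 98, frames {23,48,85,58}
42: miss, evict 58, frames {23,48,85,42}
80: miss, evict 42, frames {23,48,85,80}
42: miss, evict 80, frames {23,48,85,42}
58: miss, evict 42, frames {23,48,85,58}
80: miss, evict 58, frames {23,48,85,80}
58: miss, evict 80, frames {23,48,85,58}
98: miss, evict 58, frames {23,48,85,98}
Hits: 5 of 18 references → 5/18 = 0.2778.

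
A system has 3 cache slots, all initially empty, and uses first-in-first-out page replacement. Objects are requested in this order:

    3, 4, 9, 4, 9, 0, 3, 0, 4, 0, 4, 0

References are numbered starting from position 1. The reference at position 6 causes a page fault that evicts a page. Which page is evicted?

3

pos 1: 3 -> miss, frames [3]
pos 2: 4 -> miss, frames [3, 4]
pos 3: 9 -> miss, frames [3, 4, 9]
pos 4: 4 -> hit
pos 5: 9 -> hit
pos 6: 0 -> miss, evict 3, frames [4, 9, 0]
At position 6, page 3 is evicted.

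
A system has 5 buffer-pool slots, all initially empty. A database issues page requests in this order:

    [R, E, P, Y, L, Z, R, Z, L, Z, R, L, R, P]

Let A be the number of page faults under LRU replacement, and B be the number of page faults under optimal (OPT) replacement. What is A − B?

Under LRU: F F F F F F F . . . . . . . → 7 faults.
Under OPT: F F F F F F . . . . . . . . → 6 faults.
A − B = 7 − 6 = 1.

1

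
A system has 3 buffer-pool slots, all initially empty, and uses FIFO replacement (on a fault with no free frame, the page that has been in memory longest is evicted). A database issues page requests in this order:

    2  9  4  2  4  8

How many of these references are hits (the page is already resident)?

2

2 → fault, frames [2]
9 → fault, frames [2, 9]
4 → fault, frames [2, 9, 4]
2 → hit
4 → hit
8 → fault, evict 2, frames [9, 4, 8]
Hits: 2.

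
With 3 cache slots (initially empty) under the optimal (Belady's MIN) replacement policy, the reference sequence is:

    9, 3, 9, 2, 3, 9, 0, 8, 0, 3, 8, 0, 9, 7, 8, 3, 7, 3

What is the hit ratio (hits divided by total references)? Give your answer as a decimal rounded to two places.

0.61

9 -> fault, frames {9}
3 -> fault, frames {9,3}
9 -> hit
2 -> fault, frames {9,3,2}
3 -> hit
9 -> hit
0 -> fault, evict 2, frames {9,3,0}
8 -> fault, evict 9, frames {3,0,8}
0 -> hit
3 -> hit
8 -> hit
0 -> hit
9 -> fault, evict 0, frames {3,8,9}
7 -> fault, evict 9, frames {3,8,7}
8 -> hit
3 -> hit
7 -> hit
3 -> hit
Hits: 11 of 18 references → 11/18 = 0.6111.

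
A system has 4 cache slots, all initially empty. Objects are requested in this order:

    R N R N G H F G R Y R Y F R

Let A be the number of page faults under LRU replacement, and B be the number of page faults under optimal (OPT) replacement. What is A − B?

1

Under LRU: F F . . F F F . F F . . . . → 7 faults.
Under OPT: F F . . F F F . . F . . . . → 6 faults.
A − B = 7 − 6 = 1.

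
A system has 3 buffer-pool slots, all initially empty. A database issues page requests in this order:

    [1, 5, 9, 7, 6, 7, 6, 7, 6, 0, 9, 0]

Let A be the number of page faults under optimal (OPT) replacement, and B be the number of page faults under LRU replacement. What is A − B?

-1

Under OPT: F F F F F . . . . F . . → 6 faults.
Under LRU: F F F F F . . . . F F . → 7 faults.
A − B = 6 − 7 = -1.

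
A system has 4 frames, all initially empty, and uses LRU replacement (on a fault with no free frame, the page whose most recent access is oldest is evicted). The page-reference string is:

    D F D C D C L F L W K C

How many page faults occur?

7

D: fault, frames [D]
F: fault, frames [D, F]
D: hit
C: fault, frames [F, D, C]
D: hit
C: hit
L: fault, frames [F, D, C, L]
F: hit
L: hit
W: fault, evict D, frames [C, F, L, W]
K: fault, evict C, frames [F, L, W, K]
C: fault, evict F, frames [L, W, K, C]
Page faults: 7.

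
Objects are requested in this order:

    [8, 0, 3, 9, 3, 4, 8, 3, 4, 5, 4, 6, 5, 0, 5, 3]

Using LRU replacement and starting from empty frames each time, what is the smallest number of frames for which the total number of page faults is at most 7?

7

f=1: 16 faults
f=2: 13 faults
f=3: 10 faults
f=4: 10 faults
f=5: 8 faults
f=6: 8 faults
f=7: 7 faults
Smallest f with faults ≤ 7 is 7.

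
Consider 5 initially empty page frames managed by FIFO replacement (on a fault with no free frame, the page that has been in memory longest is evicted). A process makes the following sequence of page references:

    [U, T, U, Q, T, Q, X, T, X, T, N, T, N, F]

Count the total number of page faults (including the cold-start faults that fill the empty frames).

6

U -> miss, frames {U}
T -> miss, frames {U,T}
U -> hit
Q -> miss, frames {U,T,Q}
T -> hit
Q -> hit
X -> miss, frames {U,T,Q,X}
T -> hit
X -> hit
T -> hit
N -> miss, frames {U,T,Q,X,N}
T -> hit
N -> hit
F -> miss, evict U, frames {T,Q,X,N,F}
Page faults: 6.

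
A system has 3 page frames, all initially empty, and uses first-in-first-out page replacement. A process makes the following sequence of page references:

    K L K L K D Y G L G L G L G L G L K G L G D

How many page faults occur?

K -> fault, frames (K)
L -> fault, frames (K L)
K -> hit
L -> hit
K -> hit
D -> fault, frames (K L D)
Y -> fault, evict K, frames (L D Y)
G -> fault, evict L, frames (D Y G)
L -> fault, evict D, frames (Y G L)
G -> hit
L -> hit
G -> hit
L -> hit
G -> hit
L -> hit
G -> hit
L -> hit
K -> fault, evict Y, frames (G L K)
G -> hit
L -> hit
G -> hit
D -> fault, evict G, frames (L K D)
Page faults: 8.

8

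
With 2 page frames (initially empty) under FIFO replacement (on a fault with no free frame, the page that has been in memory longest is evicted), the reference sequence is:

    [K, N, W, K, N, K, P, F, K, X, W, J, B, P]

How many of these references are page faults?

K: fault, frames [K]
N: fault, frames [K, N]
W: fault, evict K, frames [N, W]
K: fault, evict N, frames [W, K]
N: fault, evict W, frames [K, N]
K: hit
P: fault, evict K, frames [N, P]
F: fault, evict N, frames [P, F]
K: fault, evict P, frames [F, K]
X: fault, evict F, frames [K, X]
W: fault, evict K, frames [X, W]
J: fault, evict X, frames [W, J]
B: fault, evict W, frames [J, B]
P: fault, evict J, frames [B, P]
Page faults: 13.

13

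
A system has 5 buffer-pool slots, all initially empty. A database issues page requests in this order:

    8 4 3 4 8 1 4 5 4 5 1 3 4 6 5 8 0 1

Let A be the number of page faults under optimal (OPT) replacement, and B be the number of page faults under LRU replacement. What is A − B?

-2

Under OPT: F F F . . F . F . . . . . F . . F . → 7 faults.
Under LRU: F F F . . F . F . . . . . F . F F F → 9 faults.
A − B = 7 − 9 = -2.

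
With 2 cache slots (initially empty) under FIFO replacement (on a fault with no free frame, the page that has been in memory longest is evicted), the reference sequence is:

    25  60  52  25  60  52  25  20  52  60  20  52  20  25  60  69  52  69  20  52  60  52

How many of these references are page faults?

25: miss, frames {25}
60: miss, frames {25,60}
52: miss, evict 25, frames {60,52}
25: miss, evict 60, frames {52,25}
60: miss, evict 52, frames {25,60}
52: miss, evict 25, frames {60,52}
25: miss, evict 60, frames {52,25}
20: miss, evict 52, frames {25,20}
52: miss, evict 25, frames {20,52}
60: miss, evict 20, frames {52,60}
20: miss, evict 52, frames {60,20}
52: miss, evict 60, frames {20,52}
20: hit
25: miss, evict 20, frames {52,25}
60: miss, evict 52, frames {25,60}
69: miss, evict 25, frames {60,69}
52: miss, evict 60, frames {69,52}
69: hit
20: miss, evict 69, frames {52,20}
52: hit
60: miss, evict 52, frames {20,60}
52: miss, evict 20, frames {60,52}
Page faults: 19.

19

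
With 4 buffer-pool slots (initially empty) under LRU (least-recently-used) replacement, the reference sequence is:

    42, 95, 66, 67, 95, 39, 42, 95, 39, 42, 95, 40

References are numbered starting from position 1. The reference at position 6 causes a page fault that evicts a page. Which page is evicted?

42

pos 1: 42: miss, frames {42}
pos 2: 95: miss, frames {42,95}
pos 3: 66: miss, frames {42,95,66}
pos 4: 67: miss, frames {42,95,66,67}
pos 5: 95: hit
pos 6: 39: miss, evict 42, frames {66,67,95,39}
At position 6, page 42 is evicted.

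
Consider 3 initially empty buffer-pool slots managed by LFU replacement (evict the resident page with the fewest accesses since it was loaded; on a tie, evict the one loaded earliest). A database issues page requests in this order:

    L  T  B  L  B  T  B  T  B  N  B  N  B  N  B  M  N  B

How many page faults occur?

L: miss, frames (L)
T: miss, frames (L T)
B: miss, frames (L T B)
L: hit
B: hit
T: hit
B: hit
T: hit
B: hit
N: miss, evict L, frames (T B N)
B: hit
N: hit
B: hit
N: hit
B: hit
M: miss, evict T, frames (B N M)
N: hit
B: hit
Page faults: 5.

5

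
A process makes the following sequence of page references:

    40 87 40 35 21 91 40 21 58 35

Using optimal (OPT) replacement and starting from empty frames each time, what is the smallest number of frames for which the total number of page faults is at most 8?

f=1: 10 faults
f=2: 8 faults
f=3: 7 faults
f=4: 6 faults
f=5: 6 faults
f=6: 6 faults
Smallest f with faults ≤ 8 is 2.

2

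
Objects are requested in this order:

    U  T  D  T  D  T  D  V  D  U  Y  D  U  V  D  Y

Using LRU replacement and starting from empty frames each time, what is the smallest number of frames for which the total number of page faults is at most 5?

f=1: 16 faults
f=2: 11 faults
f=3: 8 faults
f=4: 5 faults
f=5: 5 faults
Smallest f with faults ≤ 5 is 4.

4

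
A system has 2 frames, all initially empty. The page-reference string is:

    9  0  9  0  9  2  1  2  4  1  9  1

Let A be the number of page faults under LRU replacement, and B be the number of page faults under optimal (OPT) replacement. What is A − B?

Under LRU: F F . . . F F . F F F . → 7 faults.
Under OPT: F F . . . F F . F . F . → 6 faults.
A − B = 7 − 6 = 1.

1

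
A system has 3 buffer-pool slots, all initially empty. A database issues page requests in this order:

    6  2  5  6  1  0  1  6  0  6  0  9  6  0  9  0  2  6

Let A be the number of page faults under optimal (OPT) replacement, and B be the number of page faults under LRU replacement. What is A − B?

-1

Under OPT: F F F . F F . . . . . F . . . . F . → 7 faults.
Under LRU: F F F . F F . . . . . F . . . . F F → 8 faults.
A − B = 7 − 8 = -1.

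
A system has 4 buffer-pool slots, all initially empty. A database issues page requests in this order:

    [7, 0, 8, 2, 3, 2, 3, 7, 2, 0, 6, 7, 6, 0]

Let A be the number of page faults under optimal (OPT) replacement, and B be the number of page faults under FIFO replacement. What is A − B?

-2

Under OPT: F F F F F . . . . . F . . . → 6 faults.
Under FIFO: F F F F F . . F . F F . . . → 8 faults.
A − B = 6 − 8 = -2.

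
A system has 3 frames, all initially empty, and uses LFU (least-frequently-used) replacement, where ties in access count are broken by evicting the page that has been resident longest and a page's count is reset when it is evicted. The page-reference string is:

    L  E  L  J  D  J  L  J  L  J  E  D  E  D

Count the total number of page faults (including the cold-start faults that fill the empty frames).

L -> miss, frames {L}
E -> miss, frames {L,E}
L -> hit
J -> miss, frames {L,E,J}
D -> miss, evict E, frames {L,J,D}
J -> hit
L -> hit
J -> hit
L -> hit
J -> hit
E -> miss, evict D, frames {L,J,E}
D -> miss, evict E, frames {L,J,D}
E -> miss, evict D, frames {L,J,E}
D -> miss, evict E, frames {L,J,D}
Page faults: 8.

8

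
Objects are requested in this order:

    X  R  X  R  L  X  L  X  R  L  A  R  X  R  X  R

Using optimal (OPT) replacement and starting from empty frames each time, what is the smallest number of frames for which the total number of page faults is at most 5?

f=1: 16 faults
f=2: 6 faults
f=3: 4 faults
f=4: 4 faults
Smallest f with faults ≤ 5 is 3.

3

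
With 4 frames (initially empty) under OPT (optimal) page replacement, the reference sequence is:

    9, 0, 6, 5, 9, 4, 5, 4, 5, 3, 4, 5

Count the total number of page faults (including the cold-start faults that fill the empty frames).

9 -> fault, frames [9]
0 -> fault, frames [9, 0]
6 -> fault, frames [9, 0, 6]
5 -> fault, frames [9, 0, 6, 5]
9 -> hit
4 -> fault, evict 6, frames [9, 0, 5, 4]
5 -> hit
4 -> hit
5 -> hit
3 -> fault, evict 0, frames [9, 5, 4, 3]
4 -> hit
5 -> hit
Page faults: 6.

6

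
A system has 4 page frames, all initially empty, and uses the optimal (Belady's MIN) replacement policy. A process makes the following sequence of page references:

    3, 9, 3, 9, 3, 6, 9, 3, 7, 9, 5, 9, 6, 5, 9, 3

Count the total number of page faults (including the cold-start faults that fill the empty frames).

3: fault, frames {3}
9: fault, frames {3,9}
3: hit
9: hit
3: hit
6: fault, frames {3,9,6}
9: hit
3: hit
7: fault, frames {3,9,6,7}
9: hit
5: fault, evict 7, frames {3,9,6,5}
9: hit
6: hit
5: hit
9: hit
3: hit
Page faults: 5.

5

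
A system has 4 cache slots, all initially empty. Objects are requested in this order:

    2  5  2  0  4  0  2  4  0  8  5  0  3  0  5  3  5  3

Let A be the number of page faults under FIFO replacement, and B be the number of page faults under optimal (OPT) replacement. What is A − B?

1

Under FIFO: F F . F F . . . . F . . F . F . . . → 7 faults.
Under OPT: F F . F F . . . . F . . F . . . . . → 6 faults.
A − B = 7 − 6 = 1.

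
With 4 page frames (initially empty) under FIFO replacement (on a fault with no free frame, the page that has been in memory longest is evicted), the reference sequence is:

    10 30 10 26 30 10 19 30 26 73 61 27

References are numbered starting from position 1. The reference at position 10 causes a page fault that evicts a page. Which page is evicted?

pos 1: 10: fault, frames [10]
pos 2: 30: fault, frames [10, 30]
pos 3: 10: hit
pos 4: 26: fault, frames [10, 30, 26]
pos 5: 30: hit
pos 6: 10: hit
pos 7: 19: fault, frames [10, 30, 26, 19]
pos 8: 30: hit
pos 9: 26: hit
pos 10: 73: fault, evict 10, frames [30, 26, 19, 73]
At position 10, page 10 is evicted.

10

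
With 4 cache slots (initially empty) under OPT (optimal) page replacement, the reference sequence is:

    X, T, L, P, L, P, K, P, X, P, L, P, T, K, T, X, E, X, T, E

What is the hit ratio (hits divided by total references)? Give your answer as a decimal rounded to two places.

X -> miss, frames (X)
T -> miss, frames (X T)
L -> miss, frames (X T L)
P -> miss, frames (X T L P)
L -> hit
P -> hit
K -> miss, evict T, frames (X L P K)
P -> hit
X -> hit
P -> hit
L -> hit
P -> hit
T -> miss, evict P, frames (X L K T)
K -> hit
T -> hit
X -> hit
E -> miss, evict K, frames (X L T E)
X -> hit
T -> hit
E -> hit
Hits: 13 of 20 references → 13/20 = 0.6500.

0.65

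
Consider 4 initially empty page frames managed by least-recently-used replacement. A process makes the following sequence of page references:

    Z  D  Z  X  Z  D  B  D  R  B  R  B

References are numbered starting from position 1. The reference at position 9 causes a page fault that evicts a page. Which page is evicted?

pos 1: Z -> miss, frames (Z)
pos 2: D -> miss, frames (Z D)
pos 3: Z -> hit
pos 4: X -> miss, frames (D Z X)
pos 5: Z -> hit
pos 6: D -> hit
pos 7: B -> miss, frames (X Z D B)
pos 8: D -> hit
pos 9: R -> miss, evict X, frames (Z B D R)
At position 9, page X is evicted.

X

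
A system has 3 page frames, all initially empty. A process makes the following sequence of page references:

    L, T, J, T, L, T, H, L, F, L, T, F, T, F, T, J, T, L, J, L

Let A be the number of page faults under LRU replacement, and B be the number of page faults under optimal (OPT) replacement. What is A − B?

2

Under LRU: F F F . . . F . F . F . . . . F . F . . → 8 faults.
Under OPT: F F F . . . F . F . . . . . . F . . . . → 6 faults.
A − B = 8 − 6 = 2.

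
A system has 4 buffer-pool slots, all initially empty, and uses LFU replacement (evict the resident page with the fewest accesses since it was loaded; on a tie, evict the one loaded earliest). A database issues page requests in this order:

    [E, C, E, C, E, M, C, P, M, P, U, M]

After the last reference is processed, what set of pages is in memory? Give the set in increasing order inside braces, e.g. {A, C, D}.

{C, E, M, P}

E -> fault, frames [E]
C -> fault, frames [E, C]
E -> hit
C -> hit
E -> hit
M -> fault, frames [E, C, M]
C -> hit
P -> fault, frames [E, C, M, P]
M -> hit
P -> hit
U -> fault, evict M, frames [E, C, P, U]
M -> fault, evict U, frames [E, C, P, M]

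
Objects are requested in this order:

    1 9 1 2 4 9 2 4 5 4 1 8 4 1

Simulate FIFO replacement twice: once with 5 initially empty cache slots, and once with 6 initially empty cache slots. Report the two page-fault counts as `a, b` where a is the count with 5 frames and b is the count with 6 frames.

5 frames: F F . F F . . . F . . F . F → 7 faults.
6 frames: F F . F F . . . F . . F . . → 6 faults.
6 < 7: adding a frame reduced faults, as is typical.

7, 6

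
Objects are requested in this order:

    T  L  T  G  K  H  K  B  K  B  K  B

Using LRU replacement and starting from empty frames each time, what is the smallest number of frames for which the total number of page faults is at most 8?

f=1: 12 faults
f=2: 6 faults
f=3: 6 faults
f=4: 6 faults
f=5: 6 faults
f=6: 6 faults
Smallest f with faults ≤ 8 is 2.

2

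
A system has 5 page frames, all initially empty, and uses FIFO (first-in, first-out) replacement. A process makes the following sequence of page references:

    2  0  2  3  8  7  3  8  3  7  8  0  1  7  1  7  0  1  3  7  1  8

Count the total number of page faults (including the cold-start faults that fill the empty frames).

6

2 -> miss, frames (2)
0 -> miss, frames (2 0)
2 -> hit
3 -> miss, frames (2 0 3)
8 -> miss, frames (2 0 3 8)
7 -> miss, frames (2 0 3 8 7)
3 -> hit
8 -> hit
3 -> hit
7 -> hit
8 -> hit
0 -> hit
1 -> miss, evict 2, frames (0 3 8 7 1)
7 -> hit
1 -> hit
7 -> hit
0 -> hit
1 -> hit
3 -> hit
7 -> hit
1 -> hit
8 -> hit
Page faults: 6.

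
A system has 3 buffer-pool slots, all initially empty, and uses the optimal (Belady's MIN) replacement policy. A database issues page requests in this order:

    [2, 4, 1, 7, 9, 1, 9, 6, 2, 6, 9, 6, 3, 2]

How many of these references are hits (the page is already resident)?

2 → fault, frames {2}
4 → fault, frames {2,4}
1 → fault, frames {2,4,1}
7 → fault, evict 4, frames {2,1,7}
9 → fault, evict 7, frames {2,1,9}
1 → hit
9 → hit
6 → fault, evict 1, frames {2,9,6}
2 → hit
6 → hit
9 → hit
6 → hit
3 → fault, evict 6, frames {2,9,3}
2 → hit
Hits: 7.

7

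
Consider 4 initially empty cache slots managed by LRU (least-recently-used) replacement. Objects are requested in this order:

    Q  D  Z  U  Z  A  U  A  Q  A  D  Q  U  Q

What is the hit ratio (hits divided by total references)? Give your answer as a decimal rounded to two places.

0.50

Q: miss, frames [Q]
D: miss, frames [Q, D]
Z: miss, frames [Q, D, Z]
U: miss, frames [Q, D, Z, U]
Z: hit
A: miss, evict Q, frames [D, U, Z, A]
U: hit
A: hit
Q: miss, evict D, frames [Z, U, A, Q]
A: hit
D: miss, evict Z, frames [U, Q, A, D]
Q: hit
U: hit
Q: hit
Hits: 7 of 14 references → 7/14 = 0.5000.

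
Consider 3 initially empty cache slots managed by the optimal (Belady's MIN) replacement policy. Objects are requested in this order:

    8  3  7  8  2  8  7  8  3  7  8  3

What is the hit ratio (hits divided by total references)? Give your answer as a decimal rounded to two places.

0.58

8 → miss, frames [8]
3 → miss, frames [8, 3]
7 → miss, frames [8, 3, 7]
8 → hit
2 → miss, evict 3, frames [8, 7, 2]
8 → hit
7 → hit
8 → hit
3 → miss, evict 2, frames [8, 7, 3]
7 → hit
8 → hit
3 → hit
Hits: 7 of 12 references → 7/12 = 0.5833.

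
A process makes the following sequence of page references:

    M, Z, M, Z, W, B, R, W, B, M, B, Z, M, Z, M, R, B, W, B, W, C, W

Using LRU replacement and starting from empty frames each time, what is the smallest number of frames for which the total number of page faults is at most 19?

f=1: 22 faults
f=2: 14 faults
f=3: 11 faults
f=4: 10 faults
f=5: 6 faults
f=6: 6 faults
Smallest f with faults ≤ 19 is 2.

2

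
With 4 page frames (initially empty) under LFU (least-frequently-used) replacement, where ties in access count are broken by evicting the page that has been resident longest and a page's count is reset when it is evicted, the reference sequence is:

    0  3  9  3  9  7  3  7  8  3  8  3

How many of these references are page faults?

5

0 -> fault, frames {0}
3 -> fault, frames {0,3}
9 -> fault, frames {0,3,9}
3 -> hit
9 -> hit
7 -> fault, frames {0,3,9,7}
3 -> hit
7 -> hit
8 -> fault, evict 0, frames {3,9,7,8}
3 -> hit
8 -> hit
3 -> hit
Page faults: 5.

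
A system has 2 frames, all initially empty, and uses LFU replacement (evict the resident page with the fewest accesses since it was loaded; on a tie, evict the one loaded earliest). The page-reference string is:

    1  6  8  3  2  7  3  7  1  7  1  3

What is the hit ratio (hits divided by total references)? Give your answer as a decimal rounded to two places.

1 → miss, frames (1)
6 → miss, frames (1 6)
8 → miss, evict 1, frames (6 8)
3 → miss, evict 6, frames (8 3)
2 → miss, evict 8, frames (3 2)
7 → miss, evict 3, frames (2 7)
3 → miss, evict 2, frames (7 3)
7 → hit
1 → miss, evict 3, frames (7 1)
7 → hit
1 → hit
3 → miss, evict 1, frames (7 3)
Hits: 3 of 12 references → 3/12 = 0.2500.

0.25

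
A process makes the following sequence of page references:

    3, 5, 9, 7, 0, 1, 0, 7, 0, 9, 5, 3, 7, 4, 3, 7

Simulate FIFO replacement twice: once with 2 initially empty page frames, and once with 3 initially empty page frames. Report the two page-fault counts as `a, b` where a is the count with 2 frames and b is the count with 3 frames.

2 frames: F F F F F F . F F F F F F F F F → 15 faults.
3 frames: F F F F F F . . . F F F F F . . → 11 faults.
11 < 15: adding a frame reduced faults, as is typical.

15, 11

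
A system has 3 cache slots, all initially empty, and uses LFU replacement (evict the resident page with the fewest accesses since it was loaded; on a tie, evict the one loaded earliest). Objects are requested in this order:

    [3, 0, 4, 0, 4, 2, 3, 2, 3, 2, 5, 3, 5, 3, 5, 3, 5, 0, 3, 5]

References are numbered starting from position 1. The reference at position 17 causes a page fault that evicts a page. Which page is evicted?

3

pos 1: 3 → fault, frames [3]
pos 2: 0 → fault, frames [3, 0]
pos 3: 4 → fault, frames [3, 0, 4]
pos 4: 0 → hit
pos 5: 4 → hit
pos 6: 2 → fault, evict 3, frames [0, 4, 2]
pos 7: 3 → fault, evict 2, frames [0, 4, 3]
pos 8: 2 → fault, evict 3, frames [0, 4, 2]
pos 9: 3 → fault, evict 2, frames [0, 4, 3]
pos 10: 2 → fault, evict 3, frames [0, 4, 2]
pos 11: 5 → fault, evict 2, frames [0, 4, 5]
pos 12: 3 → fault, evict 5, frames [0, 4, 3]
pos 13: 5 → fault, evict 3, frames [0, 4, 5]
pos 14: 3 → fault, evict 5, frames [0, 4, 3]
pos 15: 5 → fault, evict 3, frames [0, 4, 5]
pos 16: 3 → fault, evict 5, frames [0, 4, 3]
pos 17: 5 → fault, evict 3, frames [0, 4, 5]
At position 17, page 3 is evicted.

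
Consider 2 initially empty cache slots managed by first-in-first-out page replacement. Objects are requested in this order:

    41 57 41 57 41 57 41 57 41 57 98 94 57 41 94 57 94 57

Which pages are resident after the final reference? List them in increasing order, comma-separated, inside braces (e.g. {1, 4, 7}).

{57, 94}

41: miss, frames [41]
57: miss, frames [41, 57]
41: hit
57: hit
41: hit
57: hit
41: hit
57: hit
41: hit
57: hit
98: miss, evict 41, frames [57, 98]
94: miss, evict 57, frames [98, 94]
57: miss, evict 98, frames [94, 57]
41: miss, evict 94, frames [57, 41]
94: miss, evict 57, frames [41, 94]
57: miss, evict 41, frames [94, 57]
94: hit
57: hit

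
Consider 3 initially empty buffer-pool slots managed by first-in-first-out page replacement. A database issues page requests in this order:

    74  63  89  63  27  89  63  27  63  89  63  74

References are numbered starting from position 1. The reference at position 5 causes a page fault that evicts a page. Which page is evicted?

pos 1: 74 -> fault, frames (74)
pos 2: 63 -> fault, frames (74 63)
pos 3: 89 -> fault, frames (74 63 89)
pos 4: 63 -> hit
pos 5: 27 -> fault, evict 74, frames (63 89 27)
At position 5, page 74 is evicted.

74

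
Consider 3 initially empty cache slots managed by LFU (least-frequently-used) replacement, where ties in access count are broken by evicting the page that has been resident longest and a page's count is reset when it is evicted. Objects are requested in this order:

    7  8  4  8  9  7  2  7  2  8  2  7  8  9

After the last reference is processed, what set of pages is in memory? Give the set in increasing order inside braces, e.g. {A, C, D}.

7: miss, frames [7]
8: miss, frames [7, 8]
4: miss, frames [7, 8, 4]
8: hit
9: miss, evict 7, frames [8, 4, 9]
7: miss, evict 4, frames [8, 9, 7]
2: miss, evict 9, frames [8, 7, 2]
7: hit
2: hit
8: hit
2: hit
7: hit
8: hit
9: miss, evict 7, frames [8, 2, 9]

{2, 8, 9}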